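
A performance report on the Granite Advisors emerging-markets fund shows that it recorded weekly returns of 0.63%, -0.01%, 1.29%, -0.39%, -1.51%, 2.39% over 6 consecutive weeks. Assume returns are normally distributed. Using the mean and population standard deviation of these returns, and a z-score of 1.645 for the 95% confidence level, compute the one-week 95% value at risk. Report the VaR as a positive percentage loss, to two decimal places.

r̄ = (0.63 − 0.01 + 1.29 − 0.39 − 1.51 + 2.39) / 6 = 2.400 / 6 = 0.4000%
Σ(r − r̄)² = 9.2454; population σ = √(9.2454/6) = 1.2413%
VaR = −(r̄ − z·σ) = −(0.4000 − 1.645 × 1.2413) = −(-1.6419) = 1.6419%

1.64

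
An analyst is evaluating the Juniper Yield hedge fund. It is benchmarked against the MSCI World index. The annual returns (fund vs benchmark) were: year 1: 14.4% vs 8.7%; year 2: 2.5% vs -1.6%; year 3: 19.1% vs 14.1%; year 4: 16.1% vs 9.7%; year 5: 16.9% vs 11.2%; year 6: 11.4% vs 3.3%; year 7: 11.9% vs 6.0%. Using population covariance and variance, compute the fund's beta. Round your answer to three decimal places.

1.008

r̄p = 13.1857%,  r̄m = 7.3429%
Cov = Σ(rp − r̄p)(rm − r̄m) / 7 = 23.9020
Var(rm) = Σ(rm − r̄m)² / 7 = 23.7224
β = Cov / Var = 23.9020 / 23.7224 = 1.0076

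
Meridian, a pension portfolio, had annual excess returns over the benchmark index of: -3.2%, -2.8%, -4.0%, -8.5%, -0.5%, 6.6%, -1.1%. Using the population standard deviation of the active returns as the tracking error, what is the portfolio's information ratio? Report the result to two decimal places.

-0.46

r̄ = (-3.2 − 2.8 − 4 − 8.5 − 0.5 + 6.6 − 1.1) / 7 = -1.9286%
Population std dev = √[125.3143 / 7] = 4.2311%
IR = r̄ / tracking error = -1.9286 / 4.2311 = -0.4558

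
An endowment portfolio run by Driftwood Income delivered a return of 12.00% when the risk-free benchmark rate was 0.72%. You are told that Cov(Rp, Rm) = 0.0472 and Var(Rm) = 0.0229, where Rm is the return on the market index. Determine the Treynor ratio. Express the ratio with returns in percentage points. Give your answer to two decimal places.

5.47

β = Cov / Var = 0.0472 / 0.0229 = 2.0611
Treynor = (Rp − Rf) / β = (12.00% − 0.72%) / 2.0611 = 11.28 / 2.0611 = 5.4728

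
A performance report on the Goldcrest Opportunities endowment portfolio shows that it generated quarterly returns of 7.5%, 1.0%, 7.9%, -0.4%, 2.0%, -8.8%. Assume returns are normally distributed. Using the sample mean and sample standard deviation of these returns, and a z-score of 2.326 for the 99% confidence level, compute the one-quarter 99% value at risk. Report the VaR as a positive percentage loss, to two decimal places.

μ = (7.5 + 1 + 7.9 − 0.4 + 2 − 8.8) / 6 = 1.5333%
Sample σ = √[Σ(r − μ)² / 5] = √[187.1533 / 5] = √37.4307 = 6.1181%
VaR = −(μ − z·σ) = −(1.5333 − 2.326 × 6.1181) = −(-12.6974) = 12.6974%

12.70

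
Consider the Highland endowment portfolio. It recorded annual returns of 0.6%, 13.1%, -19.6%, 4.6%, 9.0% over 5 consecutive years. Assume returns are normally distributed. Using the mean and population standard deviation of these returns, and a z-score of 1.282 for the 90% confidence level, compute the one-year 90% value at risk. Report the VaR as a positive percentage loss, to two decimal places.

r̄ = (0.6 + 13.1 − 19.6 + 4.6 + 9) / 5 = 1.5400%
Population σ = √[Σ(r − r̄)² / 5] = √[646.4320 / 5] = √129.2864 = 11.3704%
VaR = −(r̄ − z·σ) = −(1.5400 − 1.282 × 11.3704) = −(-13.0369) = 13.0369%

13.04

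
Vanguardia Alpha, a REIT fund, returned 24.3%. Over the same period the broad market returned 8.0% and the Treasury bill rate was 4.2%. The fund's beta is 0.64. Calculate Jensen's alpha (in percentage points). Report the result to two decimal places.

CAPM expected return = Rf + β(Rm − Rf) = 4.2% + 0.64 × (8.0% − 4.2%) = 4.2 + 0.64 × 3.80 = 6.6320%
Jensen's α = Rp − E[R] = 24.3% − 6.6320% = 17.6680

17.67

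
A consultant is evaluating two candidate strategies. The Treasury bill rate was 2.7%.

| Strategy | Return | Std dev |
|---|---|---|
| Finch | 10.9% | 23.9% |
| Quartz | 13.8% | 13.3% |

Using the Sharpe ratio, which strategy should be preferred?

Finch: Sharpe ratio = (10.9% − 2.7%) / 23.9% = 0.343
Quartz: Sharpe ratio = (13.8% − 2.7%) / 13.3% = 0.835
Highest: Quartz (0.835).

Quartz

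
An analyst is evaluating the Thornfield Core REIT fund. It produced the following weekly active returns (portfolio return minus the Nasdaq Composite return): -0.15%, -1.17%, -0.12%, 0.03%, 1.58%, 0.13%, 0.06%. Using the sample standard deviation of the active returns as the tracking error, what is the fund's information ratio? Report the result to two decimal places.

0.06

r̄ = (-0.15 − 1.17 − 0.12 + 0.03 + 1.58 + 0.13 + 0.06) / 7 = 0.360 / 7 = 0.0514%
Σ(r − r̄)² = (-0.15 − 0.0514)² + (-1.17 − 0.0514)² + … = 3.9051
sample σ = √(3.9051 / 6) = √0.6509 = 0.8068%
IR = r̄ / tracking error = 0.0514 / 0.8068 = 0.0637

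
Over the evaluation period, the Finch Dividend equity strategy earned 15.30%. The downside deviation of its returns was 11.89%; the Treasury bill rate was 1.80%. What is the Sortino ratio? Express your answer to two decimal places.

1.14

Sortino = (Rp − Rf) / σd = (15.30% − 1.80%) / 11.89% = 13.50% / 11.89% = 1.1354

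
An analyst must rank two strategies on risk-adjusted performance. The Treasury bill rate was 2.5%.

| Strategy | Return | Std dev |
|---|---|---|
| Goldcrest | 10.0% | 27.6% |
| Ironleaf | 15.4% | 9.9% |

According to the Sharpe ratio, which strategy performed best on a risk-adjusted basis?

Ironleaf

Goldcrest: Sharpe ratio = (10.0% − 2.5%) / 27.6% = 0.272
Ironleaf: Sharpe ratio = (15.4% − 2.5%) / 9.9% = 1.303
Highest: Ironleaf (1.303).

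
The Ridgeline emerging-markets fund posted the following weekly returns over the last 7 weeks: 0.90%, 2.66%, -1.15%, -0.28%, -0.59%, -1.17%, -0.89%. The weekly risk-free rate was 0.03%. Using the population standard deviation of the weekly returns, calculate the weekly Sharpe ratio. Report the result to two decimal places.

r̄ = (0.9 + 2.66 − 1.15 − 0.28 − 0.59 − 1.17 − 0.89) / 7 = -0.520 / 7 = -0.0743%
Population σ = √[Σ(r − r̄)² / 7] = √[11.7570 / 7] = √1.6796 = 1.2960%
Sharpe = (r̄ − rf) / σ = (-0.0743 − 0.03) / 1.2960 = -0.1043 / 1.2960 = -0.0805

-0.08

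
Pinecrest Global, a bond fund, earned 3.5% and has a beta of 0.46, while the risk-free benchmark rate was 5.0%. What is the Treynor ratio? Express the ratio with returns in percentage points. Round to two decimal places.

Treynor = (Rp − Rf) / β = (3.5% − 5.0%) / 0.46 = -1.50 / 0.46 = -3.2609

-3.26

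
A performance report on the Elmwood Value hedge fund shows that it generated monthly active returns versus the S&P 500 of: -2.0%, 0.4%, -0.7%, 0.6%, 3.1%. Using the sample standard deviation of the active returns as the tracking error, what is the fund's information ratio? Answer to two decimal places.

μ = (-2 + 0.4 − 0.7 + 0.6 + 3.1) / 5 = 0.2800%
Sample σ = √[Σ(r − μ)² / 4] = √[14.2280 / 4] = √3.5570 = 1.8860%
IR = μ / tracking error = 0.2800 / 1.8860 = 0.1485

0.15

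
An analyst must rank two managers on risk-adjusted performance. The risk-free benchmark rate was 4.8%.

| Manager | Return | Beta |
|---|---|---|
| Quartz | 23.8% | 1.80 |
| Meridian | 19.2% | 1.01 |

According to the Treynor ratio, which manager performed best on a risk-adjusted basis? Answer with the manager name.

Meridian

Quartz: Treynor = (23.8% − 4.8%) / 1.80 = 10.556
Meridian: Treynor = (19.2% − 4.8%) / 1.01 = 14.257
Highest: Meridian (14.257).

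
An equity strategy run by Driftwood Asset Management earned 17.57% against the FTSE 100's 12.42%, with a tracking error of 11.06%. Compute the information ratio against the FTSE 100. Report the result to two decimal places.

0.47

IR = (Rp − Rb) / TE = (17.57% − 12.42%) / 11.06% = 5.15% / 11.06% = 0.4656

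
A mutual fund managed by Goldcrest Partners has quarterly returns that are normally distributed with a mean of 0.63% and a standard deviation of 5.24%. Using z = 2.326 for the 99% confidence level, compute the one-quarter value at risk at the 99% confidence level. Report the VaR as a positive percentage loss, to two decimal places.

11.56

VaR (as % loss) = −(μ − z·σ) = −(0.63% − 2.326 × 5.24%) = −(-11.55824%) = 11.55824%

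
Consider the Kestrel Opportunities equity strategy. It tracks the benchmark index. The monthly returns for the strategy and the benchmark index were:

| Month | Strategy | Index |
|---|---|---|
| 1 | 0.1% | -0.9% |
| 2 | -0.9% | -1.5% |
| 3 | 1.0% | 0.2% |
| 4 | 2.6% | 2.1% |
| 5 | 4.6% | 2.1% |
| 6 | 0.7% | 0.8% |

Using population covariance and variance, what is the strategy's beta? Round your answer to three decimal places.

1.187

r̄p = 1.3500%,  r̄m = 0.4667%
Cov = Σ(rp − r̄p)(rm − r̄m) / 6 = 2.2267
Var(rm) = Σ(rm − r̄m)² / 6 = 1.8756
β = Cov / Var = 2.2267 / 1.8756 = 1.1872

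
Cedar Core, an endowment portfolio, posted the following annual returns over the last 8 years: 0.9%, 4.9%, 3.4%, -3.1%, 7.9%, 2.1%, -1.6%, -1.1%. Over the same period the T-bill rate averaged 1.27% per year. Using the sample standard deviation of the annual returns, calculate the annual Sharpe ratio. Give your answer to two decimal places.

0.11

Mean return μ = 13.40 / 8 = 1.6750%
Σ(r − μ)² = 94.1350; sample σ = √(94.1350/7) = 3.6671%
Sharpe = (μ − rf) / σ = (1.6750 − 1.27) / 3.6671 = 0.4050 / 3.6671 = 0.1104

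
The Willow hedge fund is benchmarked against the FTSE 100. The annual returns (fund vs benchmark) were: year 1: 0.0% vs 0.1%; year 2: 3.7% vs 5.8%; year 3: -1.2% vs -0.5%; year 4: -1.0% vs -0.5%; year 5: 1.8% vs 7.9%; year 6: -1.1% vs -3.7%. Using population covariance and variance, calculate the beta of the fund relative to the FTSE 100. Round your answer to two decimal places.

0.39

r̄p = 0.3667%,  r̄m = 1.5167%
Cov = Σ(rp − r̄p)(rm − r̄m) / 6 = 6.2522
Var(rm) = Σ(rm − r̄m)² / 6 = 16.0747
β = Cov / Var = 6.2522 / 16.0747 = 0.3889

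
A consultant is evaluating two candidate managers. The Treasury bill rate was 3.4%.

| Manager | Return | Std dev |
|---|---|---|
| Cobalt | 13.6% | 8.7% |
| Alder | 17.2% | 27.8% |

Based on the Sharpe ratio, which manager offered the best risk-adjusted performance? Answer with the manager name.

Cobalt: Sharpe ratio = (13.6% − 3.4%) / 8.7% = 1.172
Alder: Sharpe ratio = (17.2% − 3.4%) / 27.8% = 0.496
Highest: Cobalt (1.172).

Cobalt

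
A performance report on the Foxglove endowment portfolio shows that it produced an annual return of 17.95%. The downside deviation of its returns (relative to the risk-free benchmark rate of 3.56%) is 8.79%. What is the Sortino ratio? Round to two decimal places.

1.64

Sortino = (Rp − Rf) / σd = (17.95% − 3.56%) / 8.79% = 14.39% / 8.79% = 1.6371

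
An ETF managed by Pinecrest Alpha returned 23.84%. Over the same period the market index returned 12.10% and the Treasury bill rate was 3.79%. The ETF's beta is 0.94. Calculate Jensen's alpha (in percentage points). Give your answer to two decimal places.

CAPM expected return = Rf + β(Rm − Rf) = 3.79% + 0.94 × (12.10% − 3.79%) = 3.79 + 0.94 × 8.31 = 11.6014%
Jensen's α = Rp − E[R] = 23.84% − 11.6014% = 12.2386

12.24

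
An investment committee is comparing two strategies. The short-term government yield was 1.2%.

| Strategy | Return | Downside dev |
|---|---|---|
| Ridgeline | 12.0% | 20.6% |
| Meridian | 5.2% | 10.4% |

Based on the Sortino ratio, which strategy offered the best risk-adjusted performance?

Ridgeline: Sortino ratio = (12.0% − 1.2%) / 20.6% = 0.524
Meridian: Sortino ratio = (5.2% − 1.2%) / 10.4% = 0.385
Highest: Ridgeline (0.524).

Ridgeline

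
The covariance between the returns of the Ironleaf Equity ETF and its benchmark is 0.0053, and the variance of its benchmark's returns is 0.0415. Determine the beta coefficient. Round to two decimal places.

0.13

β = Cov(Rp, Rm) / Var(Rm) = 0.0053 / 0.0415 = 0.1277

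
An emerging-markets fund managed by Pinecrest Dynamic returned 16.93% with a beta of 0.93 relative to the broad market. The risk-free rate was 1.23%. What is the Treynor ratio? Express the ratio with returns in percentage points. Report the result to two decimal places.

16.88

Treynor = (Rp − Rf) / β = (16.93% − 1.23%) / 0.93 = 15.70 / 0.93 = 16.8817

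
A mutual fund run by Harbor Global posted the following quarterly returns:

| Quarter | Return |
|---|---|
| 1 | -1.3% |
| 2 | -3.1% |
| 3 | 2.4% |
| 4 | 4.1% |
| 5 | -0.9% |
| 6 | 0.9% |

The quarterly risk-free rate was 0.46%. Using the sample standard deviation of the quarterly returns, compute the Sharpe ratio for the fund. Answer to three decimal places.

-0.042

r̄ = (-1.3 − 3.1 + 2.4 + 4.1 − 0.9 + 0.9) / 6 = 0.3500%
Σ(r − r̄)² = (-1.3 − 0.3500)² + (-3.1 − 0.3500)² + (2.4 − 0.3500)² + … = 34.7550
σ = √[34.7550 / 5] = 2.6365%
Sharpe = (r̄ − rf) / σ = (0.3500 − 0.46) / 2.6365 = -0.1100 / 2.6365 = -0.0417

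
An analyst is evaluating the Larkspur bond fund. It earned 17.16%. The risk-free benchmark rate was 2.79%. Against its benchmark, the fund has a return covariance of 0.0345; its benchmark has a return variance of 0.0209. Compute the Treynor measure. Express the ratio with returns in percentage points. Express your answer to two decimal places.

8.71

β = Cov / Var = 0.0345 / 0.0209 = 1.6507
Treynor = (Rp − Rf) / β = (17.16% − 2.79%) / 1.6507 = 14.37 / 1.6507 = 8.7054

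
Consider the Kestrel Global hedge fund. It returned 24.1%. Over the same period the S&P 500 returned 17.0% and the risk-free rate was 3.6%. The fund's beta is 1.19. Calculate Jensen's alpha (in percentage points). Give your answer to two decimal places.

4.55

CAPM expected return = Rf + β(Rm − Rf) = 3.6% + 1.19 × (17.0% − 3.6%) = 3.6 + 1.19 × 13.40 = 19.5460%
Jensen's α = Rp − E[R] = 24.1% − 19.5460% = 4.5540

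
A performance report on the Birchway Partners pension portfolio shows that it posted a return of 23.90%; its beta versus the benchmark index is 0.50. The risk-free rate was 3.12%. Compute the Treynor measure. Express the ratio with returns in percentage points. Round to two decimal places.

Treynor = (Rp − Rf) / β = (23.90% − 3.12%) / 0.50 = 20.78 / 0.50 = 41.5600

41.56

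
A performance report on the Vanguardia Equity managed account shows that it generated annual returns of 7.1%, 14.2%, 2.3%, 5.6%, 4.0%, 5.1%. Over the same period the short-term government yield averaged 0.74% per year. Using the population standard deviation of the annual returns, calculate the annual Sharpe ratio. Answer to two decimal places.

Mean return r̄ = 38.30 / 6 = 6.3833%
Σ(r − r̄)² = (7.1 − 6.3833)² + (14.2 − 6.3833)² + (2.3 − 6.3833)² + … = 86.2283
σ = √[86.2283 / 6] = 3.7910%
Sharpe = (r̄ − rf) / σ = (6.3833 − 0.74) / 3.7910 = 5.6433 / 3.7910 = 1.4886

1.49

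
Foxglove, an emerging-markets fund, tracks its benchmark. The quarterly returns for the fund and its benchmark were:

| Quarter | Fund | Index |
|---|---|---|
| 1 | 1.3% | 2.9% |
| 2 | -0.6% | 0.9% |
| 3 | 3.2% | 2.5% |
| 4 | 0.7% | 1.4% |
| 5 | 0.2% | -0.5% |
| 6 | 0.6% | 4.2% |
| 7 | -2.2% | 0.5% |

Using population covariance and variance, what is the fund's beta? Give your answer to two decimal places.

0.53

r̄p = 0.4571%,  r̄m = 1.7000%
Cov = Σ(rp − r̄p)(rm − r̄m) / 7 = 1.1557
Var(rm) = Σ(rm − r̄m)² / 7 = 2.1914
β = Cov / Var = 1.1557 / 2.1914 = 0.5274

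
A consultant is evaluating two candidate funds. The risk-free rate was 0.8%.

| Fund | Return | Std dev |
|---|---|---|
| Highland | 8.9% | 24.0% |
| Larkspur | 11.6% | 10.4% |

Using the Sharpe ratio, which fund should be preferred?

Larkspur

Highland: Sharpe ratio = (8.9% − 0.8%) / 24.0% = 0.338
Larkspur: Sharpe ratio = (11.6% − 0.8%) / 10.4% = 1.038
Highest: Larkspur (1.038).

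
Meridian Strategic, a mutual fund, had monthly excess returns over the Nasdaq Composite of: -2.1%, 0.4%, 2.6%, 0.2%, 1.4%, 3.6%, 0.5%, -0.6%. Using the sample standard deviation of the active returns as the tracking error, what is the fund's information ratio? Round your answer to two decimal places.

r̄ = (-2.1 + 0.4 + 2.6 + 0.2 + 1.4 + 3.6 + 0.5 − 0.6) / 8 = 0.7500%
Σ(r − r̄)² = (-2.1 − 0.7500)² + (0.4 − 0.7500)² + (2.6 − 0.7500)² + … = 22.4000
σ = √[22.4000 / 7] = 1.7889%
IR = r̄ / tracking error = 0.7500 / 1.7889 = 0.4193

0.42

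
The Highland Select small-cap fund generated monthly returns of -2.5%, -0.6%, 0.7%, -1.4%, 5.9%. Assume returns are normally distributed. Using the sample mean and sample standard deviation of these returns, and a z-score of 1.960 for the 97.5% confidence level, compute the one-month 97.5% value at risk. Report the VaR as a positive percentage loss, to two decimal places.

6.01

Mean return r̄ = 2.10 / 5 = 0.4200%
Σ(r − r̄)² = (-2.5 − 0.4200)² + (-0.6 − 0.4200)² + … = 42.9880
sample σ = √(42.9880 / 4) = √10.7470 = 3.2783%
VaR = −(r̄ − z·σ) = −(0.4200 − 1.960 × 3.2783) = −(-6.0055) = 6.0055%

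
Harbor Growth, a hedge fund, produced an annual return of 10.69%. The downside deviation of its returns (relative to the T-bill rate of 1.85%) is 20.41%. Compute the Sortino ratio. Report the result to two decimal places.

0.43

Sortino = (Rp − Rf) / σd = (10.69% − 1.85%) / 20.41% = 8.84% / 20.41% = 0.4331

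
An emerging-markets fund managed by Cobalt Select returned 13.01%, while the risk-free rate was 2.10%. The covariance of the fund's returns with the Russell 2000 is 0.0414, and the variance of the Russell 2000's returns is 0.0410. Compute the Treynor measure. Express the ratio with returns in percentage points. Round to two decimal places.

β = Cov / Var = 0.0414 / 0.0410 = 1.0098
Treynor = (Rp − Rf) / β = (13.01% − 2.10%) / 1.0098 = 10.91 / 1.0098 = 10.8041

10.80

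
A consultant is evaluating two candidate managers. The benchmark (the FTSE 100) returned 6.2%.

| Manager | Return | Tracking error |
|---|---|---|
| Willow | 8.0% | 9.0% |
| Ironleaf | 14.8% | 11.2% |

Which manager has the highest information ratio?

Willow: IR = (8.0% − 6.2%) / 9.0% = 0.200
Ironleaf: IR = (14.8% − 6.2%) / 11.2% = 0.768
Highest: Ironleaf (0.768).

Ironleaf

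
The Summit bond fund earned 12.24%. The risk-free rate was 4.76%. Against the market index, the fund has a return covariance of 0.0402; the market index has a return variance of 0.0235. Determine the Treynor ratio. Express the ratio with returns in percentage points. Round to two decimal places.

4.37

β = Cov / Var = 0.0402 / 0.0235 = 1.7106
Treynor = (Rp − Rf) / β = (12.24% − 4.76%) / 1.7106 = 7.48 / 1.7106 = 4.3727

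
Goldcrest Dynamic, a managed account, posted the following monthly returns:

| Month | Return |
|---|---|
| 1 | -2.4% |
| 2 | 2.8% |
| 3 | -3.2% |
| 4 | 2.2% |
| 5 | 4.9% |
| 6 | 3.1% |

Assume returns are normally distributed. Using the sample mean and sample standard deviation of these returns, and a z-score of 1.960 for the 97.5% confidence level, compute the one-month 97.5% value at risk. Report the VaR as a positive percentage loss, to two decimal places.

μ = (-2.4 + 2.8 − 3.2 + 2.2 + 4.9 + 3.1) / 6 = 1.2333%
Sample σ = √[Σ(r − μ)² / 5] = √[53.1733 / 5] = √10.6347 = 3.2611%
VaR = −(μ − z·σ) = −(1.2333 − 1.960 × 3.2611) = −(-5.1585) = 5.1585%

5.16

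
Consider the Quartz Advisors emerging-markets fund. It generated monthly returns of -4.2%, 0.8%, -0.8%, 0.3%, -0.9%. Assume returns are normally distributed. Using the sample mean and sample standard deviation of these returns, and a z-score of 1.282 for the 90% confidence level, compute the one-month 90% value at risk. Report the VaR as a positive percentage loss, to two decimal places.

3.46

Mean return r̄ = -4.80 / 5 = -0.9600%
Σ(r − r̄)² = 15.2120; sample σ = √(15.2120/4) = 1.9501%
VaR = −(r̄ − z·σ) = −(-0.9600 − 1.282 × 1.9501) = −(-3.4600) = 3.4600%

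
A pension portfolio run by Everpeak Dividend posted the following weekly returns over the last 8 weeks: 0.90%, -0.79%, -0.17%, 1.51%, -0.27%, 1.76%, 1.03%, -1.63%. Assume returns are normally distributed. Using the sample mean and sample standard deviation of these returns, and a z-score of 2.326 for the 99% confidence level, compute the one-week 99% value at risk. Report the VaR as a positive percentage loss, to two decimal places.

Mean return r̄ = 2.340 / 8 = 0.2925%
Σ(r − r̄)² = 9.9470; sample σ = √(9.9470/7) = 1.1921%
VaR = −(r̄ − z·σ) = −(0.2925 − 2.326 × 1.1921) = −(-2.4803) = 2.4803%

2.48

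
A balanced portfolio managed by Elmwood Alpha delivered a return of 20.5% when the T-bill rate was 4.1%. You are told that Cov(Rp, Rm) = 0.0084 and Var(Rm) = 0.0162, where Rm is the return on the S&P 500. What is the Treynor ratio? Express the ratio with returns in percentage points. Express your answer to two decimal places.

31.63

β = Cov / Var = 0.0084 / 0.0162 = 0.5185
Treynor = (Rp − Rf) / β = (20.5% − 4.1%) / 0.5185 = 16.40 / 0.5185 = 31.6297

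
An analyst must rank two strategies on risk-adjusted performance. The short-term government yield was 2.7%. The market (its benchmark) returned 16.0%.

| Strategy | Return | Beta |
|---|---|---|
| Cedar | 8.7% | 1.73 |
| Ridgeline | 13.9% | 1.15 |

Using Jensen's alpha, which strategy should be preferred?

Ridgeline

Cedar: α = 8.7% − [2.7% + 1.73 × (16.0% − 2.7%)] = -17.009
Ridgeline: α = 13.9% − [2.7% + 1.15 × (16.0% − 2.7%)] = -4.095
Highest: Ridgeline (-4.095).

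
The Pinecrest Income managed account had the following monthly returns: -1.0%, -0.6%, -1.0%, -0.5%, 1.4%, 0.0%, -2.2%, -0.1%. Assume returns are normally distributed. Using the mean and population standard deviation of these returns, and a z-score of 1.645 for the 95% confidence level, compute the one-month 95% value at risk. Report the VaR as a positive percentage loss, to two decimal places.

r̄ = (-1 − 0.6 − 1 − 0.5 + 1.4 + 0 − 2.2 − 0.1) / 8 = -4.00 / 8 = -0.5000%
Population σ = √[Σ(r − r̄)² / 8] = √[7.4200 / 8] = √0.9275 = 0.9631%
VaR = −(r̄ − z·σ) = −(-0.5000 − 1.645 × 0.9631) = −(-2.0843) = 2.0843%

2.08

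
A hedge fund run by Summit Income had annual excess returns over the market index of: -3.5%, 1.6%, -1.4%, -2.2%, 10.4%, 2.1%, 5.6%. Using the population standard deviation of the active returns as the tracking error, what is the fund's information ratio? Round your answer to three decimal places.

0.398

r̄ = (-3.5 + 1.6 − 1.4 − 2.2 + 10.4 + 2.1 + 5.6) / 7 = 1.8000%
Σ(r − r̄)² = (-3.5 − 1.8000)² + (1.6 − 1.8000)² + … = 142.8600
σ = √[142.8600 / 7] = 4.5176%
IR = r̄ / tracking error = 1.8000 / 4.5176 = 0.3984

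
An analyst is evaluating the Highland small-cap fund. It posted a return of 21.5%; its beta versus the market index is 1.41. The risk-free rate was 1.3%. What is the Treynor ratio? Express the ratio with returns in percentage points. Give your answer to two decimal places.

14.33

Treynor = (Rp − Rf) / β = (21.5% − 1.3%) / 1.41 = 20.20 / 1.41 = 14.3262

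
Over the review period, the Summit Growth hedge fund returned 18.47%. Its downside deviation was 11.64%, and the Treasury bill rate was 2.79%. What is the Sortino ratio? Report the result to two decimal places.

Sortino = (Rp − Rf) / σd = (18.47% − 2.79%) / 11.64% = 15.68% / 11.64% = 1.3471

1.35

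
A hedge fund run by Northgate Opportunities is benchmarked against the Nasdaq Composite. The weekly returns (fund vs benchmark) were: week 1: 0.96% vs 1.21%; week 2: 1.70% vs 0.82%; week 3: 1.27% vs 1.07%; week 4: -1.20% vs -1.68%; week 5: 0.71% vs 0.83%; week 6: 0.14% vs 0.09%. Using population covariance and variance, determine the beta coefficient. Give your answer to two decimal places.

0.87

r̄p = 0.5967%,  r̄m = 0.3900%
Cov = Σ(rp − r̄p)(rm − r̄m) / 6 = 0.8560
Var(rm) = Σ(rm − r̄m)² / 6 = 0.9814
β = Cov / Var = 0.8560 / 0.9814 = 0.8722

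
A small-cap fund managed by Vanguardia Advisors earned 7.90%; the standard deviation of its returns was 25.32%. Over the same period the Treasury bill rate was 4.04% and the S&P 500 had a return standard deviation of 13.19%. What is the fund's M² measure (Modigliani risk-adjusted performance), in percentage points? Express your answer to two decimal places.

Sharpe = (Rp − Rf) / σp = (7.90% − 4.04%) / 25.32% = 0.1524
M² = Rf + Sharpe × σm = 4.04% + 0.1524 × 13.19% = 6.0502%

6.05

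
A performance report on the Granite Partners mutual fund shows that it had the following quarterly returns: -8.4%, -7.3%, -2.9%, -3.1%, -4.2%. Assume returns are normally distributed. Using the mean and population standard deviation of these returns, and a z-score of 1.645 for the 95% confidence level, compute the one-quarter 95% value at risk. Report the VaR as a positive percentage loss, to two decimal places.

μ = (-8.4 − 7.3 − 2.9 − 3.1 − 4.2) / 5 = -25.90 / 5 = -5.1800%
Population σ = √[Σ(r − μ)² / 5] = √[25.3480 / 5] = √5.0696 = 2.2516%
VaR = −(μ − z·σ) = −(-5.1800 − 1.645 × 2.2516) = −(-8.8839) = 8.8839%

8.88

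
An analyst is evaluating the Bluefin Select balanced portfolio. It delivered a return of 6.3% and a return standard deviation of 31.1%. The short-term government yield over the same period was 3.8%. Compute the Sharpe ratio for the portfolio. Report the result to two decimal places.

Sharpe = (Rp − Rf) / σp = (6.3% − 3.8%) / 31.1% = 2.50% / 31.1% = 0.0804

0.08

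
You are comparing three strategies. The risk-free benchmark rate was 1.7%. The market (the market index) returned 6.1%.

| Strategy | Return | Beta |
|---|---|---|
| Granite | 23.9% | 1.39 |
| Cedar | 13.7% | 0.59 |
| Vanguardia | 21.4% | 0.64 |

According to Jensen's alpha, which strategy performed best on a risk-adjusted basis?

Vanguardia

Granite: α = 23.9% − [1.7% + 1.39 × (6.1% − 1.7%)] = 16.084
Cedar: α = 13.7% − [1.7% + 0.59 × (6.1% − 1.7%)] = 9.404
Vanguardia: α = 21.4% − [1.7% + 0.64 × (6.1% − 1.7%)] = 16.884
Highest: Vanguardia (16.884).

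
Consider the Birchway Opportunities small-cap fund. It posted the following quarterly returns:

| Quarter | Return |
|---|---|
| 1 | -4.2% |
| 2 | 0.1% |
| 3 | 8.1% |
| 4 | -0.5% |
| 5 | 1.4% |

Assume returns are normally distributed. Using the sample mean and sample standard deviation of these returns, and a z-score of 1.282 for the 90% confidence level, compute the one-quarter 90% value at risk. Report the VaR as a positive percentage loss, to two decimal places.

Mean return μ = 4.90 / 5 = 0.9800%
Sample σ = √[Σ(r − μ)² / 4] = √[80.6680 / 4] = √20.1670 = 4.4908%
VaR = −(μ − z·σ) = −(0.9800 − 1.282 × 4.4908) = −(-4.7772) = 4.7772%

4.78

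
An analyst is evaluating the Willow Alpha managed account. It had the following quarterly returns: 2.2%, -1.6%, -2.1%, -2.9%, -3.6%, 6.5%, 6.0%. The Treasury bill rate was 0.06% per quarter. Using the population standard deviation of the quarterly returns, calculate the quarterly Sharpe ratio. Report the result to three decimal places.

Mean return μ = 4.50 / 7 = 0.6429%
Σ(r − μ)² = 108.5371; population σ = √(108.5371/7) = 3.9377%
Sharpe = (μ − rf) / σ = (0.6429 − 0.06) / 3.9377 = 0.5829 / 3.9377 = 0.1480

0.148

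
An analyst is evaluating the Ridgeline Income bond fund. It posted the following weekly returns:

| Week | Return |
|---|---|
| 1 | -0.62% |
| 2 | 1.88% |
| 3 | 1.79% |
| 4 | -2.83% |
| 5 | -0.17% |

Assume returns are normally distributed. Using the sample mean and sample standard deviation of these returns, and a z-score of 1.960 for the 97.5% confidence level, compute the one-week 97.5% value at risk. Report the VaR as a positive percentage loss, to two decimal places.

r̄ = (-0.62 + 1.88 + 1.79 − 2.83 − 0.17) / 5 = 0.050 / 5 = 0.0100%
Σ(r − r̄)² = 15.1602; sample σ = √(15.1602/4) = 1.9468%
VaR = −(r̄ − z·σ) = −(0.0100 − 1.960 × 1.9468) = −(-3.8057) = 3.8057%

3.81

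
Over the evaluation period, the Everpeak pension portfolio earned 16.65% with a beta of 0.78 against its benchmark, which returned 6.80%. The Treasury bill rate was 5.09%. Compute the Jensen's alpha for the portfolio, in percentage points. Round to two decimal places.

CAPM expected return = Rf + β(Rm − Rf) = 5.09% + 0.78 × (6.80% − 5.09%) = 5.09 + 0.78 × 1.71 = 6.4238%
Jensen's α = Rp − E[R] = 16.65% − 6.4238% = 10.2262

10.23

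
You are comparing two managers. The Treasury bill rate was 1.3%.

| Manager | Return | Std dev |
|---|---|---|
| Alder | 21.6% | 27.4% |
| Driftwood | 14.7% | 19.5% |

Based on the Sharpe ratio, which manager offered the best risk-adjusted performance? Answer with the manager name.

Alder

Alder: Sharpe ratio = (21.6% − 1.3%) / 27.4% = 0.741
Driftwood: Sharpe ratio = (14.7% − 1.3%) / 19.5% = 0.687
Highest: Alder (0.741).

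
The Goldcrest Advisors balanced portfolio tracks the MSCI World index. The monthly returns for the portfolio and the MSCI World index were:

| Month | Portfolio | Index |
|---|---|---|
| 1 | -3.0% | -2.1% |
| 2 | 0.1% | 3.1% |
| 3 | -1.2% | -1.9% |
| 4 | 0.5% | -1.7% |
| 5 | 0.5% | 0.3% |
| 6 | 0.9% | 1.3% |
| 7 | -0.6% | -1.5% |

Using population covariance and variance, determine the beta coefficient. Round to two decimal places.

r̄p = -0.4000%,  r̄m = -0.3571%
Cov = Σ(rp − r̄p)(rm − r̄m) / 7 = 1.3229
Var(rm) = Σ(rm − r̄m)² / 7 = 3.3796
β = Cov / Var = 1.3229 / 3.3796 = 0.3914

0.39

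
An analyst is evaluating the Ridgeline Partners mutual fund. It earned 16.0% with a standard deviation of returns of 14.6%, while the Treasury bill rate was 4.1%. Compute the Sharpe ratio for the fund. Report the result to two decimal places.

0.82

Sharpe = (Rp − Rf) / σp = (16.0% − 4.1%) / 14.6% = 11.90% / 14.6% = 0.8151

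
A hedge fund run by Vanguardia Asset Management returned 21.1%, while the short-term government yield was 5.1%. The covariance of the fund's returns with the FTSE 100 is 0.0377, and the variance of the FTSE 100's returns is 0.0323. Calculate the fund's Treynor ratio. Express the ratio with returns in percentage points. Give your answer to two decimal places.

13.71

β = Cov / Var = 0.0377 / 0.0323 = 1.1672
Treynor = (Rp − Rf) / β = (21.1% − 5.1%) / 1.1672 = 16.00 / 1.1672 = 13.7080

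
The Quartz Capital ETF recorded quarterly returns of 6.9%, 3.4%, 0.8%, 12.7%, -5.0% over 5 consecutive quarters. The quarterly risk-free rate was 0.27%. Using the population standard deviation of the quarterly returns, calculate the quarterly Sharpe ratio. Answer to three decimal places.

r̄ = (6.9 + 3.4 + 0.8 + 12.7 − 5) / 5 = 3.7600%
Σ(r − r̄)² = (6.9 − 3.7600)² + (3.4 − 3.7600)² + … = 175.4120
σ = √[175.4120 / 5] = 5.9230%
Sharpe = (r̄ − rf) / σ = (3.7600 − 0.27) / 5.9230 = 3.4900 / 5.9230 = 0.5892

0.589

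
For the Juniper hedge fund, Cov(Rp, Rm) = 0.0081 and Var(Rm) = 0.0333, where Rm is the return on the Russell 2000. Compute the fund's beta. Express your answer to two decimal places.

0.24

β = Cov(Rp, Rm) / Var(Rm) = 0.0081 / 0.0333 = 0.2432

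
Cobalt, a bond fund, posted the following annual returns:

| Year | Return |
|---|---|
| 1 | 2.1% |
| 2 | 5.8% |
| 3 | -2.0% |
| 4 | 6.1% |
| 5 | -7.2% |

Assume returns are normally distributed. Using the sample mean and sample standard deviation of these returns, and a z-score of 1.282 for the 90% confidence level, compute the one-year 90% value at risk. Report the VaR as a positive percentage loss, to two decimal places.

r̄ = (2.1 + 5.8 − 2 + 6.1 − 7.2) / 5 = 0.9600%
Σ(r − r̄)² = (2.1 − 0.9600)² + (5.8 − 0.9600)² + (-2 − 0.9600)² + … = 126.4920
σ = √[126.4920 / 4] = 5.6234%
VaR = −(r̄ − z·σ) = −(0.9600 − 1.282 × 5.6234) = −(-6.2492) = 6.2492%

6.25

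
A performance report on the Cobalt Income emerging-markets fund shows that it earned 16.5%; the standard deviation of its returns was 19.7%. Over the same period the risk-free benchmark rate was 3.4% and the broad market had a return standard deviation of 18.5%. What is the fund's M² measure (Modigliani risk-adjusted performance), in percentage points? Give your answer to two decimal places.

15.70

Sharpe = (Rp − Rf) / σp = (16.5% − 3.4%) / 19.7% = 0.6650
M² = Rf + Sharpe × σm = 3.4% + 0.6650 × 18.5% = 15.7025%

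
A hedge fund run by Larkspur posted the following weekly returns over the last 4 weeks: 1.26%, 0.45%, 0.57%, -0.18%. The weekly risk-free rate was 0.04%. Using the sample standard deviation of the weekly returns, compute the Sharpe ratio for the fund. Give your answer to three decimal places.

r̄ = (1.26 + 0.45 + 0.57 − 0.18) / 4 = 0.5250%
Σ(r − r̄)² = 1.0449; sample σ = √(1.0449/3) = 0.5902%
Sharpe = (r̄ − rf) / σ = (0.5250 − 0.04) / 0.5902 = 0.4850 / 0.5902 = 0.8218

0.822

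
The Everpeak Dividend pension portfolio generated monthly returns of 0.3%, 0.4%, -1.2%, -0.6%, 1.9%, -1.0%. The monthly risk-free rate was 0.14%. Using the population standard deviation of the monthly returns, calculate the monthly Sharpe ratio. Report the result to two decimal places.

-0.16

Mean return r̄ = -0.20 / 6 = -0.0333%
Population σ = √[Σ(r − r̄)² / 6] = √[6.6533 / 6] = √1.1089 = 1.0530%
Sharpe = (r̄ − rf) / σ = (-0.0333 − 0.14) / 1.0530 = -0.1733 / 1.0530 = -0.1646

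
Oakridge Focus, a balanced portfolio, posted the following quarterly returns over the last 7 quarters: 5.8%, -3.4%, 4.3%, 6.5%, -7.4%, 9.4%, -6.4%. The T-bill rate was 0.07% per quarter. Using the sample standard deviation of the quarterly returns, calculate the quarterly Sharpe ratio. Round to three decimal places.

r̄ = (5.8 − 3.4 + 4.3 + 6.5 − 7.4 + 9.4 − 6.4) / 7 = 8.80 / 7 = 1.2571%
Sample σ = √[Σ(r − r̄)² / 6] = √[278.9571 / 6] = √46.4929 = 6.8186%
Sharpe = (r̄ − rf) / σ = (1.2571 − 0.07) / 6.8186 = 1.1871 / 6.8186 = 0.1741

0.174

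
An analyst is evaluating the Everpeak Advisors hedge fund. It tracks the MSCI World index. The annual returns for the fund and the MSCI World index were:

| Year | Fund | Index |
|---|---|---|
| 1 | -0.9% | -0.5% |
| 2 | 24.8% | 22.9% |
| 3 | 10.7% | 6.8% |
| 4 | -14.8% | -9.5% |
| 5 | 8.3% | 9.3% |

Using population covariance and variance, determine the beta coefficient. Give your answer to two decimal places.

1.20

r̄p = 5.6200%,  r̄m = 5.8000%
Cov = Σ(rp − r̄p)(rm − r̄m) / 5 = 139.1880
Var(rm) = Σ(rm − r̄m)² / 5 = 115.8880
β = Cov / Var = 139.1880 / 115.8880 = 1.2011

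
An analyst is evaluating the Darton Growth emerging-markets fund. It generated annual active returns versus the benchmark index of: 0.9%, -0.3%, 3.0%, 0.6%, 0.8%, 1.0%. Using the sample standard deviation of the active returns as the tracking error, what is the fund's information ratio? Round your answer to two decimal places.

0.92

μ = (0.9 − 0.3 + 3 + 0.6 + 0.8 + 1) / 6 = 6.00 / 6 = 1.0000%
Sample σ = √[Σ(r − μ)² / 5] = √[5.9000 / 5] = √1.1800 = 1.0863%
IR = μ / tracking error = 1.0000 / 1.0863 = 0.9206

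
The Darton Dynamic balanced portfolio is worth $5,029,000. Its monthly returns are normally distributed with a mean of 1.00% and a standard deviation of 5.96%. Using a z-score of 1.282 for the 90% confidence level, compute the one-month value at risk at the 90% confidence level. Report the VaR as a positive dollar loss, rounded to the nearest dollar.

Return at the 90% tail: μ − z·σ = 1.00% − 1.282 × 5.96% = 1 − 7.64072 = -6.64072%
VaR = −(-6.64072%) × $5,029,000 = 6.64072% × $5,029,000 = $333,962

$333,962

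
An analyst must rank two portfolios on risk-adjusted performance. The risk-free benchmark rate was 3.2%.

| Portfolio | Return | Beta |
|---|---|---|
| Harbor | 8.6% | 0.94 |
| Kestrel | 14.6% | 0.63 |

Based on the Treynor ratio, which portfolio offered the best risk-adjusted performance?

Harbor: Treynor = (8.6% − 3.2%) / 0.94 = 5.745
Kestrel: Treynor = (14.6% − 3.2%) / 0.63 = 18.095
Highest: Kestrel (18.095).

Kestrel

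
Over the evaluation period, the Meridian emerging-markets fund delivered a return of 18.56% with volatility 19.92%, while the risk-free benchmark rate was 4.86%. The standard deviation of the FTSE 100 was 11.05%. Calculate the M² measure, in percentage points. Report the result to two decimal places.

12.46

Sharpe = (Rp − Rf) / σp = (18.56% − 4.86%) / 19.92% = 0.6878
M² = Rf + Sharpe × σm = 4.86% + 0.6878 × 11.05% = 12.4602%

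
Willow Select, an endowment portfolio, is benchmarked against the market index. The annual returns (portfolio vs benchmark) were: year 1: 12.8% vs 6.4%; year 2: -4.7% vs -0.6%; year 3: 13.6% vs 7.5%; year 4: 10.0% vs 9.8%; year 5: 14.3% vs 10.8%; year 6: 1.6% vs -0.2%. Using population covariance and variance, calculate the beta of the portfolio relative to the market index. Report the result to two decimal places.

1.42

r̄p = 7.9333%,  r̄m = 5.6167%
Cov = Σ(rp − r̄p)(rm − r̄m) / 6 = 28.5844
Var(rm) = Σ(rm − r̄m)² / 6 = 20.1681
β = Cov / Var = 28.5844 / 20.1681 = 1.4173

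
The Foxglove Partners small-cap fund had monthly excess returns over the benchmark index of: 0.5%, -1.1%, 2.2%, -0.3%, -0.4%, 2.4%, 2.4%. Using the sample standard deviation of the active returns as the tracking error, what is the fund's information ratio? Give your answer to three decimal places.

r̄ = (0.5 − 1.1 + 2.2 − 0.3 − 0.4 + 2.4 + 2.4) / 7 = 0.8143%
Sample σ = √[Σ(r − r̄)² / 6] = √[13.4286 / 6] = √2.2381 = 1.4960%
IR = r̄ / tracking error = 0.8143 / 1.4960 = 0.5443

0.544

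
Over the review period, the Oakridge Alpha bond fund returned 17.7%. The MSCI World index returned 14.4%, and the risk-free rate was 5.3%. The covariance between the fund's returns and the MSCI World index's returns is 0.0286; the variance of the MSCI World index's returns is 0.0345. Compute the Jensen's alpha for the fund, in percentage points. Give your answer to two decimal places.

β = Cov / Var = 0.0286 / 0.0345 = 0.8290
E[R] = Rf + β(Rm − Rf) = 5.3% + 0.8290 × (14.4% − 5.3%) = 12.8439%
α = Rp − E[R] = 17.7% − 12.8439% = 4.8561

4.86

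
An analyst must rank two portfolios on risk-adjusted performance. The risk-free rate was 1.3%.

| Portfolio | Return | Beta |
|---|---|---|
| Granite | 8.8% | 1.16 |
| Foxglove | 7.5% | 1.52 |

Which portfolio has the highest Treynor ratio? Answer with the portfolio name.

Granite

Granite: Treynor = (8.8% − 1.3%) / 1.16 = 6.466
Foxglove: Treynor = (7.5% − 1.3%) / 1.52 = 4.079
Highest: Granite (6.466).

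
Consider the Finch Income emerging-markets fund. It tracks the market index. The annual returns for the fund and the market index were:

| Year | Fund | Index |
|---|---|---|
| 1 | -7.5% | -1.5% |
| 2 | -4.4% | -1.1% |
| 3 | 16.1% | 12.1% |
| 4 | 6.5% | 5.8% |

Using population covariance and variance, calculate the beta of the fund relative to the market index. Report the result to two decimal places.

r̄p = 2.6750%,  r̄m = 3.8250%
Cov = Σ(rp − r̄p)(rm − r̄m) / 4 = 51.9181
Var(rm) = Σ(rm − r̄m)² / 4 = 31.2469
β = Cov / Var = 51.9181 / 31.2469 = 1.6615

1.66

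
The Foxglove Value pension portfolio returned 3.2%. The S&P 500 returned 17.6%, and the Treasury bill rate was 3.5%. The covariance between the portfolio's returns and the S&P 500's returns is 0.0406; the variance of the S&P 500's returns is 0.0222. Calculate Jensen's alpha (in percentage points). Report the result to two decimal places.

-26.09

β = Cov / Var = 0.0406 / 0.0222 = 1.8288
E[R] = Rf + β(Rm − Rf) = 3.5% + 1.8288 × (17.6% − 3.5%) = 29.2861%
α = Rp − E[R] = 3.2% − 29.2861% = -26.0861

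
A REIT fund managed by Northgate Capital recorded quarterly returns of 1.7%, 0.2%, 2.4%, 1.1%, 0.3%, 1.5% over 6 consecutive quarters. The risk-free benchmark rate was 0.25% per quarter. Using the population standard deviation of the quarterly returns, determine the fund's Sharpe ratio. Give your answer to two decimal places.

1.23

μ = (1.7 + 0.2 + 2.4 + 1.1 + 0.3 + 1.5) / 6 = 7.20 / 6 = 1.2000%
Σ(r − μ)² = 3.6000; population σ = √(3.6000/6) = 0.7746%
Sharpe = (μ − rf) / σ = (1.2000 − 0.25) / 0.7746 = 0.9500 / 0.7746 = 1.2264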